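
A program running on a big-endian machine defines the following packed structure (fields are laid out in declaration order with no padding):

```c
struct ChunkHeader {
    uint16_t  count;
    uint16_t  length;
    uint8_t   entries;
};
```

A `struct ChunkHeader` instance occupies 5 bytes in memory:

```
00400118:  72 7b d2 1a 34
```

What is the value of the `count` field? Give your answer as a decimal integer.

29307

`count` is the first field, at byte offset 0, occupying 2 bytes.
Bytes at offsets 0..1: 72 7B.
Big-endian stores the most-significant byte at the lowest address.
The bytes are already most-significant first: 0x727B.
0x727B = 29307.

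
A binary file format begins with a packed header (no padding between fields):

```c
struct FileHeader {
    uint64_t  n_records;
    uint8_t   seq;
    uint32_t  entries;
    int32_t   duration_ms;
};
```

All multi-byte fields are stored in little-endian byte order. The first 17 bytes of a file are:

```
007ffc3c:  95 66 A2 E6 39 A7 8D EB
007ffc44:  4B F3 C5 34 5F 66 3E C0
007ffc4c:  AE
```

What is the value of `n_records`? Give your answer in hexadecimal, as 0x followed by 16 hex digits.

0xEB8DA739E6A26695

`n_records` is the first field, at byte offset 0, occupying 8 bytes.
Bytes at offsets 0..7: 95 66 A2 E6 39 A7 8D EB.
Little-endian: lowest address holds the least-significant byte.
Reassemble most-significant byte first: EB 8D A7 39 E6 A2 66 95 → 0xEB8DA739E6A26695.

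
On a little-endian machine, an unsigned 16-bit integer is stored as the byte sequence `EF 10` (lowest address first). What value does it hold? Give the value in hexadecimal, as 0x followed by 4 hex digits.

0x10EF

Little-endian stores the least-significant byte at the lowest address.
Reassemble most-significant byte first: 10 EF → 0x10EF.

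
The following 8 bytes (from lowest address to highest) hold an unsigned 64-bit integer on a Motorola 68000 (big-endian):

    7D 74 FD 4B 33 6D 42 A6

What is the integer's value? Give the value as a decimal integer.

9040128851466601126

Big-endian: lowest address holds the most-significant byte.
The bytes are already most-significant first: 0x7D74FD4B336D42A6.
0x7D74FD4B336D42A6 = 9040128851466601126.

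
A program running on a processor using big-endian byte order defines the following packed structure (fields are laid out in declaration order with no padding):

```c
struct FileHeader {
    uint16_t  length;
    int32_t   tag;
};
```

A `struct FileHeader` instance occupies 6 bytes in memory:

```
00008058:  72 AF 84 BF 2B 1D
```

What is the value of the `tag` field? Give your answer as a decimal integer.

-2067846371

`tag` follows `length` (2 bytes), so it starts at byte offset 2 and occupies 4 bytes.
Bytes at offsets 2..5: 84 BF 2B 1D.
Big-endian stores the most-significant byte at the lowest address.
The bytes are already most-significant first: 0x84BF2B1D.
Top bit is set, so as a signed 32-bit value this is 0x84BF2B1D − 2^32 = -2067846371.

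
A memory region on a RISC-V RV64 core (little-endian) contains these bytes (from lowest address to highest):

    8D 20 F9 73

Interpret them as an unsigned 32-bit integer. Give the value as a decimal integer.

Little-endian: lowest address holds the least-significant byte.
Reassemble most-significant byte first: 73 F9 20 8D → 0x73F9208D.
0x73F9208D = 1945706637.

1945706637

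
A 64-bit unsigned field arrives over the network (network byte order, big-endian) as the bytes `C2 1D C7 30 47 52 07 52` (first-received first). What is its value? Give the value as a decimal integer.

13987555027851544402

Big-endian: lowest address holds the most-significant byte.
The bytes are already most-significant first: 0xC21DC73047520752.
0xC21DC73047520752 = 13987555027851544402.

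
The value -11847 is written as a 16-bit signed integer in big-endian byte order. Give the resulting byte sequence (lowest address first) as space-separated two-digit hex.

Two's complement of -11847 in 16 bits: 11847 = 0x2E47; invert → 0xD1B8; add 1 → 0xD1B9.
Split into bytes (most-significant first): D1 B9.
In big-endian order the high byte comes first in memory.
So the memory order matches the most-significant-first order: D1 B9.

D1 B9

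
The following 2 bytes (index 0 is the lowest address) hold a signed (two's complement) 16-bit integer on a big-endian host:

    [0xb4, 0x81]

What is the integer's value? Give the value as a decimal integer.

-19327

Big-endian stores the most-significant byte at the lowest address.
The bytes are already most-significant first: 0xB481.
Top bit is set, so as a signed 16-bit value this is 0xB481 − 2^16 = -19327.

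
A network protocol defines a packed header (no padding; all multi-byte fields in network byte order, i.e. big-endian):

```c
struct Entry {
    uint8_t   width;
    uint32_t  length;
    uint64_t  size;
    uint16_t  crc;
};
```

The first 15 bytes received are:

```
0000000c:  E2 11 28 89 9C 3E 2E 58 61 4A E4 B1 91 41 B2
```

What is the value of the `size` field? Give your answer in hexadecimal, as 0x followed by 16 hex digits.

`size` follows `width` (1 B), `length` (4 B), so it starts at offset 1 + 4 = 5 and occupies 8 bytes.
Bytes at offsets 5..12: 3E 2E 58 61 4A E4 B1 91.
Big-endian: lowest address holds the most-significant byte.
The bytes are already most-significant first: 0x3E2E58614AE4B191.

0x3E2E58614AE4B191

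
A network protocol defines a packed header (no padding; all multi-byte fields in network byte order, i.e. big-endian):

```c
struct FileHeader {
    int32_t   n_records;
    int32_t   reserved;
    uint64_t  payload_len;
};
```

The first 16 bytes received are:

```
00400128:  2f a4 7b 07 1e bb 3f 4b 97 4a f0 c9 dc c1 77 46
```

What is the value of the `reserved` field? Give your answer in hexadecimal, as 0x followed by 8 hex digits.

`reserved` follows `n_records` (4 bytes), so it starts at byte offset 4 and occupies 4 bytes.
Bytes at offsets 4..7: 1E BB 3F 4B.
Big-endian: lowest address holds the most-significant byte.
The bytes are already most-significant first: 0x1EBB3F4B.

0x1EBB3F4B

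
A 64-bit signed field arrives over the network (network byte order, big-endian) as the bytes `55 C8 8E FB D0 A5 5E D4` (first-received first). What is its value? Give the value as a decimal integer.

6181347700754439892

Big-endian: lowest address holds the most-significant byte.
The bytes are already most-significant first: 0x55C88EFBD0A55ED4.
0x55C88EFBD0A55ED4 = 6181347700754439892.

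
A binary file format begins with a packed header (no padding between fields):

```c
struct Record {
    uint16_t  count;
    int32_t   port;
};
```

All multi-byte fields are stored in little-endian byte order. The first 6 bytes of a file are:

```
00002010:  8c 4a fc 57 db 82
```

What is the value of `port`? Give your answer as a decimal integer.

`port` follows `count` (2 bytes), so it starts at byte offset 2 and occupies 4 bytes.
Bytes at offsets 2..5: FC 57 DB 82.
In little-endian order the low byte comes first in memory.
Reassemble most-significant byte first: 82 DB 57 FC → 0x82DB57FC.
Top bit is set, so as a signed 32-bit value this is 0x82DB57FC − 2^32 = -2099554308.

-2099554308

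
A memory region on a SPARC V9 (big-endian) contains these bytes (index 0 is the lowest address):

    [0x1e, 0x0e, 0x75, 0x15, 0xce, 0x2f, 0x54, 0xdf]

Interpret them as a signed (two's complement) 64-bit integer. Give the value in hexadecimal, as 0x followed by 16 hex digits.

0x1E0E7515CE2F54DF

Big-endian: lowest address holds the most-significant byte.
The bytes are already most-significant first: 0x1E0E7515CE2F54DF.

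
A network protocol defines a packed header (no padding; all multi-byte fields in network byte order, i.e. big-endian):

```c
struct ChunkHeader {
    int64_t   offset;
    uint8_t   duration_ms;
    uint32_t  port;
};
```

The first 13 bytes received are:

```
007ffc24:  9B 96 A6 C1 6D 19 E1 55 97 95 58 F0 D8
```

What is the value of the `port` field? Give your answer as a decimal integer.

`port` follows `offset` (8 B), `duration_ms` (1 B), so it starts at offset 8 + 1 = 9 and occupies 4 bytes.
Bytes at offsets 9..12: 95 58 F0 D8.
Big-endian stores the most-significant byte at the lowest address.
The bytes are already most-significant first: 0x9558F0D8.
0x9558F0D8 = 2505634008.

2505634008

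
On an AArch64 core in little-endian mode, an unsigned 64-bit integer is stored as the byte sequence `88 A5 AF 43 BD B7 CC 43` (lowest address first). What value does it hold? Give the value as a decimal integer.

4885481719302432136

In little-endian order the low byte comes first in memory.
Reassemble most-significant byte first: 43 CC B7 BD 43 AF A5 88 → 0x43CCB7BD43AFA588.
0x43CCB7BD43AFA588 = 4885481719302432136.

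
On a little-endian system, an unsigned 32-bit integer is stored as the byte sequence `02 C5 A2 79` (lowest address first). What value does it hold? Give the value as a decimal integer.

2040710402

In little-endian order the low byte comes first in memory.
Reassemble most-significant byte first: 79 A2 C5 02 → 0x79A2C502.
0x79A2C502 = 2040710402.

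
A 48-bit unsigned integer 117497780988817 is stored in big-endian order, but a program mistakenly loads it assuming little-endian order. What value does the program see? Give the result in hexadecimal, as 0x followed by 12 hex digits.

117497780988817 in 48-bit hexadecimal is 0x6ADD157F6B91.
Stored big-endian, the bytes at ascending addresses are 6A DD 15 7F 6B 91.
Read back as little-endian, the first byte is least significant, giving 0x916B7F15DD6A.

0x916B7F15DD6A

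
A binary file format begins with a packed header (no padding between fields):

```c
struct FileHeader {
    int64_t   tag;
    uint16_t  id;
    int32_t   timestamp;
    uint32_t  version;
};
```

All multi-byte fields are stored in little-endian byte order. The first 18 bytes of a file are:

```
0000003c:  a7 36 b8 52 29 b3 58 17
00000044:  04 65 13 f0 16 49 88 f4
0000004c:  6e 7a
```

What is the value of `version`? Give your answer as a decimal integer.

`version` follows `tag` (8 B), `id` (2 B), `timestamp` (4 B), so it starts at offset 8 + 2 + 4 = 14 and occupies 4 bytes.
Bytes at offsets 14..17: 88 F4 6E 7A.
Little-endian stores the least-significant byte at the lowest address.
Reassemble most-significant byte first: 7A 6E F4 88 → 0x7A6EF488.
0x7A6EF488 = 2054091912.

2054091912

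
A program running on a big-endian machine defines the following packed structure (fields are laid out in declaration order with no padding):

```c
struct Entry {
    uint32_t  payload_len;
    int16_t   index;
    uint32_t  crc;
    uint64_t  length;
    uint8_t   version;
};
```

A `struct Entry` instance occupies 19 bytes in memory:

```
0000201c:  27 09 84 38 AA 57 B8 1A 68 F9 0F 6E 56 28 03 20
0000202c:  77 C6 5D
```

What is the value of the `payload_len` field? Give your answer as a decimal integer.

`payload_len` is the first field, at byte offset 0, occupying 4 bytes.
Bytes at offsets 0..3: 27 09 84 38.
Big-endian stores the most-significant byte at the lowest address.
The bytes are already most-significant first: 0x27098438.
0x27098438 = 654935096.

654935096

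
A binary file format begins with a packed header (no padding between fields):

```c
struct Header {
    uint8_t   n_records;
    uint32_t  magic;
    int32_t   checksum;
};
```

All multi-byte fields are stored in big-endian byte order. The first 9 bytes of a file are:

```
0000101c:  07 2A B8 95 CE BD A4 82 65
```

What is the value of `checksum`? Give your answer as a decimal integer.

`checksum` follows `n_records` (1 B), `magic` (4 B), so it starts at offset 1 + 4 = 5 and occupies 4 bytes.
Bytes at offsets 5..8: BD A4 82 65.
Big-endian: lowest address holds the most-significant byte.
The bytes are already most-significant first: 0xBDA48265.
Top bit is set, so as a signed 32-bit value this is 0xBDA48265 − 2^32 = -1113292187.

-1113292187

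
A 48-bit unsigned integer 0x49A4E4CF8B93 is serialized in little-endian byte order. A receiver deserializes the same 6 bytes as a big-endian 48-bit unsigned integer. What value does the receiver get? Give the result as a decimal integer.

Stored little-endian, the bytes at ascending addresses are 93 8B CF E4 A4 49.
Read back as big-endian, the last byte is least significant, giving 0x938BCFE4A449.
0x938BCFE4A449 = 162228697605193.

162228697605193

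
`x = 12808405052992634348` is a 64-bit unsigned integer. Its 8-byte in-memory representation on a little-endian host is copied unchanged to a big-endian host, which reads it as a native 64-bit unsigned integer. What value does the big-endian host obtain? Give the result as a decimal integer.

12808405052992634348 in 64-bit hexadecimal is 0xB1C09888AAF1BDEC.
Stored little-endian, the bytes at ascending addresses are EC BD F1 AA 88 98 C0 B1.
Read back as big-endian, the last byte is least significant, giving 0xECBDF1AA8898C0B1.
0xECBDF1AA8898C0B1 = 17059056678287753393.

17059056678287753393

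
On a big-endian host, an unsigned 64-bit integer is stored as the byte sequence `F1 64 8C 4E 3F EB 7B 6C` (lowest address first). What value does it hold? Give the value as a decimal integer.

In big-endian order the high byte comes first in memory.
The bytes are already most-significant first: 0xF1648C4E3FEB7B6C.
0xF1648C4E3FEB7B6C = 17394181928519433068.

17394181928519433068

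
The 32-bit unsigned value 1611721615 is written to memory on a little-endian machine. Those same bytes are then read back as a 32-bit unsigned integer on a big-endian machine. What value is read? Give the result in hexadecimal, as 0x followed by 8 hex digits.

1611721615 in 32-bit hexadecimal is 0x6010EB8F.
Stored little-endian, the bytes at ascending addresses are 8F EB 10 60.
Read back as big-endian, the last byte is least significant, giving 0x8FEB1060.

0x8FEB1060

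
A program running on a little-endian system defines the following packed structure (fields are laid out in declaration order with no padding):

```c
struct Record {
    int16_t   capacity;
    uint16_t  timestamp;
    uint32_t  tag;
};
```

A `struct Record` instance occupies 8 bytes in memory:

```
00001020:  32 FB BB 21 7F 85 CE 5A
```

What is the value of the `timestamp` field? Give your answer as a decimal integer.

`timestamp` follows `capacity` (2 bytes), so it starts at byte offset 2 and occupies 2 bytes.
Bytes at offsets 2..3: BB 21.
Little-endian: lowest address holds the least-significant byte.
Reassemble most-significant byte first: 21 BB → 0x21BB.
0x21BB = 8635.

8635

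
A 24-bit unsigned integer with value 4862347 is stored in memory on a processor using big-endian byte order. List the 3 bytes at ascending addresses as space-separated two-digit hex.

4862347 in hexadecimal, padded to 24 bits, is 0x4A318B.
Split into bytes (most-significant first): 4A 31 8B.
In big-endian order the high byte comes first in memory.
So the memory order matches the most-significant-first order: 4A 31 8B.

4A 31 8B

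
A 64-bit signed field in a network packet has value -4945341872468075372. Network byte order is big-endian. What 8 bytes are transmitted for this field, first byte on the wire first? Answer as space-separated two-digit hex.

BB 5E 9D C4 BE AC DC 94

Two's complement of -4945341872468075372 in 64 bits: 4945341872468075372 = 0x44A1623B4153236C; invert → 0xBB5E9DC4BEACDC93; add 1 → 0xBB5E9DC4BEACDC94.
Split into bytes (most-significant first): BB 5E 9D C4 BE AC DC 94.
Big-endian: lowest address holds the most-significant byte.
So the memory order matches the most-significant-first order: BB 5E 9D C4 BE AC DC 94.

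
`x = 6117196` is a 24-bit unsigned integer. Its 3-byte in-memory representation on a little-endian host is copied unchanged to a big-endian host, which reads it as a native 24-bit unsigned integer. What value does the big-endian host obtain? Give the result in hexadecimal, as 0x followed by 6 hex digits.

0x4C575D

6117196 in 24-bit hexadecimal is 0x5D574C.
Stored little-endian, the bytes at ascending addresses are 4C 57 5D.
Read back as big-endian, the last byte is least significant, giving 0x4C575D.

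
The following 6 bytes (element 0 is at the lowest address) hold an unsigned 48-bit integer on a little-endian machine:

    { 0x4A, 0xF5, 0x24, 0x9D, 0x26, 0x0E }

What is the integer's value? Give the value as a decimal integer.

15559007991114

Little-endian stores the least-significant byte at the lowest address.
Reassemble most-significant byte first: 0E 26 9D 24 F5 4A → 0x0E269D24F54A.
0x0E269D24F54A = 15559007991114.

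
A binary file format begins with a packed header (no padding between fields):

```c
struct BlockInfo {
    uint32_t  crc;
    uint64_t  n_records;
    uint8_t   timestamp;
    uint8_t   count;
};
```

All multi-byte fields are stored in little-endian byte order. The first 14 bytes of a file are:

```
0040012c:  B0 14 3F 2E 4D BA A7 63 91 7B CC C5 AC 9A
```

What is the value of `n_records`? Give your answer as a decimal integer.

14252902785093188173

`n_records` follows `crc` (4 bytes), so it starts at byte offset 4 and occupies 8 bytes.
Bytes at offsets 4..11: 4D BA A7 63 91 7B CC C5.
Little-endian stores the least-significant byte at the lowest address.
Reassemble most-significant byte first: C5 CC 7B 91 63 A7 BA 4D → 0xC5CC7B9163A7BA4D.
0xC5CC7B9163A7BA4D = 14252902785093188173.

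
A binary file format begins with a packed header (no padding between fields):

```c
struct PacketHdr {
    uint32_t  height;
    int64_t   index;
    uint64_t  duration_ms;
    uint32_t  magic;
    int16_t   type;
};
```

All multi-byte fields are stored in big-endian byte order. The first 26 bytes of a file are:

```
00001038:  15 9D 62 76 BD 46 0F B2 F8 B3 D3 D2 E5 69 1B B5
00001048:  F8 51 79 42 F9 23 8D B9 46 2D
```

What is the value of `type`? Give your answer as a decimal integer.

`type` follows `height` (4 B), `index` (8 B), `duration_ms` (8 B), `magic` (4 B), so it starts at offset 4 + 8 + 8 + 4 = 24 and occupies 2 bytes.
Bytes at offsets 24..25: 46 2D.
Big-endian stores the most-significant byte at the lowest address.
The bytes are already most-significant first: 0x462D.
0x462D = 17965.

17965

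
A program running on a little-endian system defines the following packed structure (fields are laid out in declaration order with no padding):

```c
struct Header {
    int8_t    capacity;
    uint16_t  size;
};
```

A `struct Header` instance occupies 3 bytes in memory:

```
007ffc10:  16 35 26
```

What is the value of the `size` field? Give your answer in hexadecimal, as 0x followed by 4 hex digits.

`size` follows `capacity` (1 byte), so it starts at byte offset 1 and occupies 2 bytes.
Bytes at offsets 1..2: 35 26.
Little-endian stores the least-significant byte at the lowest address.
Reassemble most-significant byte first: 26 35 → 0x2635.

0x2635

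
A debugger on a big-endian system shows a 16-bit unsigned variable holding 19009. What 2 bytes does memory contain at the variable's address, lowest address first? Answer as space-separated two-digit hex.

4A 41

19009 in hexadecimal, padded to 16 bits, is 0x4A41.
Split into bytes (most-significant first): 4A 41.
Big-endian stores the most-significant byte at the lowest address.
So the memory order matches the most-significant-first order: 4A 41.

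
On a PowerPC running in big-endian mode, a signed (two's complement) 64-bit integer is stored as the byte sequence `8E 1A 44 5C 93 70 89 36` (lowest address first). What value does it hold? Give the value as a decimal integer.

-8207172206528001738

In big-endian order the high byte comes first in memory.
The bytes are already most-significant first: 0x8E1A445C93708936.
Top bit is set, so as a signed 64-bit value this is 0x8E1A445C93708936 − 2^64 = -8207172206528001738.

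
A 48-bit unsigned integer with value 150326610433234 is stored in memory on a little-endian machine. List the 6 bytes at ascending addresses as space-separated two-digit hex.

150326610433234 in hexadecimal, padded to 48 bits, is 0x88B8A43714D2.
Split into bytes (most-significant first): 88 B8 A4 37 14 D2.
In little-endian order the low byte comes first in memory.
So at ascending addresses the bytes are D2 14 37 A4 B8 88.

D2 14 37 A4 B8 88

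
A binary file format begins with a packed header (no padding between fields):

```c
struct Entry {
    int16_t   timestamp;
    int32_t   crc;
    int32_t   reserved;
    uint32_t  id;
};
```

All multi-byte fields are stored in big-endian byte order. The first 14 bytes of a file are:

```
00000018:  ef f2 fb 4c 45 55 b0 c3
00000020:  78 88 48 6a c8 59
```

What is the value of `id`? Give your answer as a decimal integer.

`id` follows `timestamp` (2 B), `crc` (4 B), `reserved` (4 B), so it starts at offset 2 + 4 + 4 = 10 and occupies 4 bytes.
Bytes at offsets 10..13: 48 6A C8 59.
In big-endian order the high byte comes first in memory.
The bytes are already most-significant first: 0x486AC859.
0x486AC859 = 1214957657.

1214957657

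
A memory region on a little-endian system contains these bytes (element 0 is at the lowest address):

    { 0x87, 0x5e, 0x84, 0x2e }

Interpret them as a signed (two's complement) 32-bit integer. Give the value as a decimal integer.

Little-endian stores the least-significant byte at the lowest address.
Reassemble most-significant byte first: 2E 84 5E 87 → 0x2E845E87.
0x2E845E87 = 780426887.

780426887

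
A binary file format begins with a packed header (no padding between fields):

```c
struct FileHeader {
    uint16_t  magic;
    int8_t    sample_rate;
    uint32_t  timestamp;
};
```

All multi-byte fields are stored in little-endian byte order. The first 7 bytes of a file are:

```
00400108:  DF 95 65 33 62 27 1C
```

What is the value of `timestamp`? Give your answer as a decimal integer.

472343091

`timestamp` follows `magic` (2 B), `sample_rate` (1 B), so it starts at offset 2 + 1 = 3 and occupies 4 bytes.
Bytes at offsets 3..6: 33 62 27 1C.
Little-endian: lowest address holds the least-significant byte.
Reassemble most-significant byte first: 1C 27 62 33 → 0x1C276233.
0x1C276233 = 472343091.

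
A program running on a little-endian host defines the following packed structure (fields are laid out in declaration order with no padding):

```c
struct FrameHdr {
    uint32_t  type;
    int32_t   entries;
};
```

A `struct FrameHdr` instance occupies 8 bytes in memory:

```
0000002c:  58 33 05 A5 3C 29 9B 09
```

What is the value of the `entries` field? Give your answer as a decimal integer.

161163580

`entries` follows `type` (4 bytes), so it starts at byte offset 4 and occupies 4 bytes.
Bytes at offsets 4..7: 3C 29 9B 09.
Little-endian: lowest address holds the least-significant byte.
Reassemble most-significant byte first: 09 9B 29 3C → 0x099B293C.
0x099B293C = 161163580.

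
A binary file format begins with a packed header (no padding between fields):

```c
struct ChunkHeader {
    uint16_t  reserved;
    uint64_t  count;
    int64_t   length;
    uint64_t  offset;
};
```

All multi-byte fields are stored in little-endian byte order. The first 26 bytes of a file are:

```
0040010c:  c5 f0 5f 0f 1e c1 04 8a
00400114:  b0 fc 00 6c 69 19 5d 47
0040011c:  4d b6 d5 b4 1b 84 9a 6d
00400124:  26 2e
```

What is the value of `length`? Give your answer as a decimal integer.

-5310509920416076800

`length` follows `reserved` (2 B), `count` (8 B), so it starts at offset 2 + 8 = 10 and occupies 8 bytes.
Bytes at offsets 10..17: 00 6C 69 19 5D 47 4D B6.
Little-endian: lowest address holds the least-significant byte.
Reassemble most-significant byte first: B6 4D 47 5D 19 69 6C 00 → 0xB64D475D19696C00.
Top bit is set, so as a signed 64-bit value this is 0xB64D475D19696C00 − 2^64 = -5310509920416076800.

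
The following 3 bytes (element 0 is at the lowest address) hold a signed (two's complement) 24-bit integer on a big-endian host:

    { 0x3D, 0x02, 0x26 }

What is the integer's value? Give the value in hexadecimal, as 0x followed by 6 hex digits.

0x3D0226

Big-endian stores the most-significant byte at the lowest address.
The bytes are already most-significant first: 0x3D0226.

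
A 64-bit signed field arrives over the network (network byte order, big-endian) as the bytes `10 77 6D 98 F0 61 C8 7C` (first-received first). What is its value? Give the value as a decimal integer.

1186537530470811772

In big-endian order the high byte comes first in memory.
The bytes are already most-significant first: 0x10776D98F061C87C.
0x10776D98F061C87C = 1186537530470811772.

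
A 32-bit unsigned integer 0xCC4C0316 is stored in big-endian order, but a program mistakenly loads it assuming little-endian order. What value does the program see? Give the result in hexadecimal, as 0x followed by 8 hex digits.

0x16034CCC

Stored big-endian, the bytes at ascending addresses are CC 4C 03 16.
Read back as little-endian, the first byte is least significant, giving 0x16034CCC.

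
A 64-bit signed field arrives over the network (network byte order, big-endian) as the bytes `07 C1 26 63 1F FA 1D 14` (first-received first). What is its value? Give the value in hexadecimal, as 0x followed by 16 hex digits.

0x07C126631FFA1D14

Big-endian stores the most-significant byte at the lowest address.
The bytes are already most-significant first: 0x07C126631FFA1D14.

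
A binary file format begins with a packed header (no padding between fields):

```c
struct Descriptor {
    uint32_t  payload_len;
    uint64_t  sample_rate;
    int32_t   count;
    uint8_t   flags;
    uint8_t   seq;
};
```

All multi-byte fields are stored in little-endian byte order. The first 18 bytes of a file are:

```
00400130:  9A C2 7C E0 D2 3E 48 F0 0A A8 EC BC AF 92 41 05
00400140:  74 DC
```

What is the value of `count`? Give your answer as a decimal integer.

88183471

`count` follows `payload_len` (4 B), `sample_rate` (8 B), so it starts at offset 4 + 8 = 12 and occupies 4 bytes.
Bytes at offsets 12..15: AF 92 41 05.
Little-endian stores the least-significant byte at the lowest address.
Reassemble most-significant byte first: 05 41 92 AF → 0x054192AF.
0x054192AF = 88183471.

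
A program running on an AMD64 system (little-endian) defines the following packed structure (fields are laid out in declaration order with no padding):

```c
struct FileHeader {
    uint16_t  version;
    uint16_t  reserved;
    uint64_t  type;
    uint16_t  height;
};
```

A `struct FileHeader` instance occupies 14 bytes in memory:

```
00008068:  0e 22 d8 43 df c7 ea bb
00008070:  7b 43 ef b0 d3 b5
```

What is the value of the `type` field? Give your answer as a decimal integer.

12749483268821927903

`type` follows `version` (2 B), `reserved` (2 B), so it starts at offset 2 + 2 = 4 and occupies 8 bytes.
Bytes at offsets 4..11: DF C7 EA BB 7B 43 EF B0.
Little-endian: lowest address holds the least-significant byte.
Reassemble most-significant byte first: B0 EF 43 7B BB EA C7 DF → 0xB0EF437BBBEAC7DF.
0xB0EF437BBBEAC7DF = 12749483268821927903.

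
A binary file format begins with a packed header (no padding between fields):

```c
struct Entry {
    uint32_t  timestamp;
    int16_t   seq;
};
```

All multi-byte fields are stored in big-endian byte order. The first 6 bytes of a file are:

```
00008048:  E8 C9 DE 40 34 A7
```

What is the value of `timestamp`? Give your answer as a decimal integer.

`timestamp` is the first field, at byte offset 0, occupying 4 bytes.
Bytes at offsets 0..3: E8 C9 DE 40.
Big-endian: lowest address holds the most-significant byte.
The bytes are already most-significant first: 0xE8C9DE40.
0xE8C9DE40 = 3905543744.

3905543744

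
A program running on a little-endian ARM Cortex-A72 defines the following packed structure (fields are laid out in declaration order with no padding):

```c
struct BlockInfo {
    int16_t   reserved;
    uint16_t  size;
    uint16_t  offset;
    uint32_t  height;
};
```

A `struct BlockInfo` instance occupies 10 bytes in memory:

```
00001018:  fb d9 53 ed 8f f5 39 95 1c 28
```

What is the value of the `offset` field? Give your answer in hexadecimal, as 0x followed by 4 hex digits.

`offset` follows `reserved` (2 B), `size` (2 B), so it starts at offset 2 + 2 = 4 and occupies 2 bytes.
Bytes at offsets 4..5: 8F F5.
Little-endian stores the least-significant byte at the lowest address.
Reassemble most-significant byte first: F5 8F → 0xF58F.

0xF58F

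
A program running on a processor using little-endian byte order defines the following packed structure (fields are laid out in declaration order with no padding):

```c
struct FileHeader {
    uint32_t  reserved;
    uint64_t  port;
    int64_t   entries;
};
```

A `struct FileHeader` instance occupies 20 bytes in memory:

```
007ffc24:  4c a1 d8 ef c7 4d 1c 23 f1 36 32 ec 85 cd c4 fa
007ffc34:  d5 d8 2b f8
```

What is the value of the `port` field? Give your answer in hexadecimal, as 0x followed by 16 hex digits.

`port` follows `reserved` (4 bytes), so it starts at byte offset 4 and occupies 8 bytes.
Bytes at offsets 4..11: C7 4D 1C 23 F1 36 32 EC.
Little-endian: lowest address holds the least-significant byte.
Reassemble most-significant byte first: EC 32 36 F1 23 1C 4D C7 → 0xEC3236F1231C4DC7.

0xEC3236F1231C4DC7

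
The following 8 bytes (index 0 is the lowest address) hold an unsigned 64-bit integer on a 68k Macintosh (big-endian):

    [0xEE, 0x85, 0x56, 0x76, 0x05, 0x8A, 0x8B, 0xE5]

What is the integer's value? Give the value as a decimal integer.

17187238617828461541

Big-endian stores the most-significant byte at the lowest address.
The bytes are already most-significant first: 0xEE855676058A8BE5.
0xEE855676058A8BE5 = 17187238617828461541.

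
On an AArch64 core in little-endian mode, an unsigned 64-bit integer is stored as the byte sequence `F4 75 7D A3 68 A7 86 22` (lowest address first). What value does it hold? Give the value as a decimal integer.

Little-endian: lowest address holds the least-significant byte.
Reassemble most-significant byte first: 22 86 A7 68 A3 7D 75 F4 → 0x2286A768A37D75F4.
0x2286A768A37D75F4 = 2487859912030123508.

2487859912030123508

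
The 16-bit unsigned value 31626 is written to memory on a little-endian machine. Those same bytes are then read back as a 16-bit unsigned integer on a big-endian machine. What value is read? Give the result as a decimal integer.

35451

31626 in 16-bit hexadecimal is 0x7B8A.
Stored little-endian, the bytes at ascending addresses are 8A 7B.
Read back as big-endian, the last byte is least significant, giving 0x8A7B.
0x8A7B = 35451.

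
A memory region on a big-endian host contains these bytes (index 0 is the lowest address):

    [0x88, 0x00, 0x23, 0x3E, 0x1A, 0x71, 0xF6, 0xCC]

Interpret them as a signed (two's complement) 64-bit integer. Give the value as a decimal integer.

Big-endian: lowest address holds the most-significant byte.
The bytes are already most-significant first: 0x8800233E1A71F6CC.
Top bit is set, so as a signed 64-bit value this is 0x8800233E1A71F6CC − 2^64 = -8646872534912731444.

-8646872534912731444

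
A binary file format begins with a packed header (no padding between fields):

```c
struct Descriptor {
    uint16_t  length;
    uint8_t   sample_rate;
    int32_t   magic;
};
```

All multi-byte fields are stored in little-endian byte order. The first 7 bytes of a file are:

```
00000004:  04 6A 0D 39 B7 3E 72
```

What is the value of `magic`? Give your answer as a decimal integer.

`magic` follows `length` (2 B), `sample_rate` (1 B), so it starts at offset 2 + 1 = 3 and occupies 4 bytes.
Bytes at offsets 3..6: 39 B7 3E 72.
Little-endian stores the least-significant byte at the lowest address.
Reassemble most-significant byte first: 72 3E B7 39 → 0x723EB739.
0x723EB739 = 1916712761.

1916712761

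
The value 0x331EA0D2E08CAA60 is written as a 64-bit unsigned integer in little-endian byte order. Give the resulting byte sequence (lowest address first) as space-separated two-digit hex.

60 AA 8C E0 D2 A0 1E 33

Split into bytes (most-significant first): 33 1E A0 D2 E0 8C AA 60.
In little-endian order the low byte comes first in memory.
So at ascending addresses the bytes are 60 AA 8C E0 D2 A0 1E 33.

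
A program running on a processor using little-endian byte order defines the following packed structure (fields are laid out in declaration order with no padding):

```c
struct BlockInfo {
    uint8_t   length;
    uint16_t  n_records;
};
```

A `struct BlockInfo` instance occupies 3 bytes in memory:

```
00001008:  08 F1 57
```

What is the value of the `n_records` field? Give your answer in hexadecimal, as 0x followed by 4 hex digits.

`n_records` follows `length` (1 byte), so it starts at byte offset 1 and occupies 2 bytes.
Bytes at offsets 1..2: F1 57.
Little-endian stores the least-significant byte at the lowest address.
Reassemble most-significant byte first: 57 F1 → 0x57F1.

0x57F1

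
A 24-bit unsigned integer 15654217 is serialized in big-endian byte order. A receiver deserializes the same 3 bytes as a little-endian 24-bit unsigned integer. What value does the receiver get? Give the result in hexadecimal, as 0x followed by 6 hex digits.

0x49DDEE

15654217 in 24-bit hexadecimal is 0xEEDD49.
Stored big-endian, the bytes at ascending addresses are EE DD 49.
Read back as little-endian, the first byte is least significant, giving 0x49DDEE.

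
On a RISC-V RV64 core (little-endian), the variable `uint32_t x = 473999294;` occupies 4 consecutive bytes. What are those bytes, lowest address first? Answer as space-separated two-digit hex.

BE A7 40 1C

473999294 in hexadecimal, padded to 32 bits, is 0x1C40A7BE.
Split into bytes (most-significant first): 1C 40 A7 BE.
In little-endian order the low byte comes first in memory.
So at ascending addresses the bytes are BE A7 40 1C.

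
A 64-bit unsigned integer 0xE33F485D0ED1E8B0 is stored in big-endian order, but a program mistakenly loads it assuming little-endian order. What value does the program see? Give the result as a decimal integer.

12747668604896952291

Stored big-endian, the bytes at ascending addresses are E3 3F 48 5D 0E D1 E8 B0.
Read back as little-endian, the first byte is least significant, giving 0xB0E8D10E5D483FE3.
0xB0E8D10E5D483FE3 = 12747668604896952291.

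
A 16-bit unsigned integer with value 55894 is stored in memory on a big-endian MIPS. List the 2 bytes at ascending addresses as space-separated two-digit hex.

DA 56

55894 in hexadecimal, padded to 16 bits, is 0xDA56.
Split into bytes (most-significant first): DA 56.
In big-endian order the high byte comes first in memory.
So the memory order matches the most-significant-first order: DA 56.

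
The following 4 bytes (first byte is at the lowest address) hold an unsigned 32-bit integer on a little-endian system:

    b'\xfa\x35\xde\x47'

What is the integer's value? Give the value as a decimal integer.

1205745146

Little-endian stores the least-significant byte at the lowest address.
Reassemble most-significant byte first: 47 DE 35 FA → 0x47DE35FA.
0x47DE35FA = 1205745146.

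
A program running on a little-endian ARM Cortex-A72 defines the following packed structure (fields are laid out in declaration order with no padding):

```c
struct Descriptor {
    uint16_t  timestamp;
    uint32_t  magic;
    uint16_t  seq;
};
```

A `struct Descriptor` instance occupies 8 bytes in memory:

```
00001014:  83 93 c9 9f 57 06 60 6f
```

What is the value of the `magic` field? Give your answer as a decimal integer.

106405833

`magic` follows `timestamp` (2 bytes), so it starts at byte offset 2 and occupies 4 bytes.
Bytes at offsets 2..5: C9 9F 57 06.
Little-endian: lowest address holds the least-significant byte.
Reassemble most-significant byte first: 06 57 9F C9 → 0x06579FC9.
0x06579FC9 = 106405833.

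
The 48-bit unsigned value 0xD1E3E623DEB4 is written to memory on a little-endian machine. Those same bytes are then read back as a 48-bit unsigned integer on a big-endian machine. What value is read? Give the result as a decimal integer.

Stored little-endian, the bytes at ascending addresses are B4 DE 23 E6 E3 D1.
Read back as big-endian, the last byte is least significant, giving 0xB4DE23E6E3D1.
0xB4DE23E6E3D1 = 198866178073553.

198866178073553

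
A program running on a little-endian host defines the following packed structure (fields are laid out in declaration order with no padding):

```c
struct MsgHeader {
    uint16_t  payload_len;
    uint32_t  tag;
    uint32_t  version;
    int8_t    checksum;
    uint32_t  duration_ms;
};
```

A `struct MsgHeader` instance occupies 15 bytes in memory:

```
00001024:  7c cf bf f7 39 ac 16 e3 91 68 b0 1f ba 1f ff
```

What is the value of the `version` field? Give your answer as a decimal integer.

1754391318

`version` follows `payload_len` (2 B), `tag` (4 B), so it starts at offset 2 + 4 = 6 and occupies 4 bytes.
Bytes at offsets 6..9: 16 E3 91 68.
In little-endian order the low byte comes first in memory.
Reassemble most-significant byte first: 68 91 E3 16 → 0x6891E316.
0x6891E316 = 1754391318.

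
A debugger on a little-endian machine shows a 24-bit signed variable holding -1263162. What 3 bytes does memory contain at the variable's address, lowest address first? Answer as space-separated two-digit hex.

Two's complement of -1263162 in 24 bits: 1263162 = 0x13463A; invert → 0xECB9C5; add 1 → 0xECB9C6.
Split into bytes (most-significant first): EC B9 C6.
Little-endian: lowest address holds the least-significant byte.
So at ascending addresses the bytes are C6 B9 EC.

C6 B9 EC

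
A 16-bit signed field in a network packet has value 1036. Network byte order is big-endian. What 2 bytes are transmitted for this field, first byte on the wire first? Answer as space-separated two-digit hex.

04 0C

1036 in hexadecimal, padded to 16 bits, is 0x040C.
Split into bytes (most-significant first): 04 0C.
In big-endian order the high byte comes first in memory.
So the memory order matches the most-significant-first order: 04 0C.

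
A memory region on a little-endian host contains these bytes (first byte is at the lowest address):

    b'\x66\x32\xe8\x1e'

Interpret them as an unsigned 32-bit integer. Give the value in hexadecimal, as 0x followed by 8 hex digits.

0x1EE83266

In little-endian order the low byte comes first in memory.
Reassemble most-significant byte first: 1E E8 32 66 → 0x1EE83266.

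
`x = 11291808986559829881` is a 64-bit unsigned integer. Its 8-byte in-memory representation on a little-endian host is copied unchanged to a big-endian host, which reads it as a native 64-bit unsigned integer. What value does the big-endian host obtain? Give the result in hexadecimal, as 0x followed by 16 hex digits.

11291808986559829881 in 64-bit hexadecimal is 0x9CB490725B765779.
Stored little-endian, the bytes at ascending addresses are 79 57 76 5B 72 90 B4 9C.
Read back as big-endian, the last byte is least significant, giving 0x7957765B7290B49C.

0x7957765B7290B49C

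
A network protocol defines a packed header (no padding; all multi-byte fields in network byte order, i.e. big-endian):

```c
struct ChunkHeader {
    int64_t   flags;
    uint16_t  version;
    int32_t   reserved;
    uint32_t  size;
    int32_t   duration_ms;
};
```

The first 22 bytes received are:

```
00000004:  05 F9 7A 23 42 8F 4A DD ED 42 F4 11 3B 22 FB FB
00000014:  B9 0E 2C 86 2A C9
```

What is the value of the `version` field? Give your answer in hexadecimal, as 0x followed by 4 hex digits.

`version` follows `flags` (8 bytes), so it starts at byte offset 8 and occupies 2 bytes.
Bytes at offsets 8..9: ED 42.
Big-endian: lowest address holds the most-significant byte.
The bytes are already most-significant first: 0xED42.

0xED42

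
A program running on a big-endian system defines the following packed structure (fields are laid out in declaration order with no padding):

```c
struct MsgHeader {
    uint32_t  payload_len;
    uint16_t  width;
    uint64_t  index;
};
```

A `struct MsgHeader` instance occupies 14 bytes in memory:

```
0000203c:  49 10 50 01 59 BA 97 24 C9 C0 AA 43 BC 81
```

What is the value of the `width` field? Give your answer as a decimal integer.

22970

`width` follows `payload_len` (4 bytes), so it starts at byte offset 4 and occupies 2 bytes.
Bytes at offsets 4..5: 59 BA.
Big-endian: lowest address holds the most-significant byte.
The bytes are already most-significant first: 0x59BA.
0x59BA = 22970.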